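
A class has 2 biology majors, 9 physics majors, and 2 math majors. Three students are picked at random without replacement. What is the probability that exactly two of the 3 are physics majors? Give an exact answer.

One ordering (physics majors drawn first) has probability 9/13 × 8/12 × 4/11 = 288/1716 = 24/143.
There are C(3,2) = 3 such orderings, each equally likely, so P = 3 × 24/143 = 72/143.

72/143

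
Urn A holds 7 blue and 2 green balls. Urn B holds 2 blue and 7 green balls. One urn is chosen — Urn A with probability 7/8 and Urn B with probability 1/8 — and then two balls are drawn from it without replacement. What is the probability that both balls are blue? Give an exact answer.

37/72

From Urn A: P(both blue) = (7/9)(6/8) = 7/12.
From Urn B: P(both blue) = (2/9)(1/8) = 1/36.
Total probability = (7/8)(7/12) + (1/8)(1/36) = 37/72.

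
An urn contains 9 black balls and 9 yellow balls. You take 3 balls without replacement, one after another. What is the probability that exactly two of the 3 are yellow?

27/68

One ordering (yellow drawn first) has probability 9/18 × 8/17 × 9/16 = 648/4896 = 9/68.
There are C(3,2) = 3 such orderings, each equally likely, so P = 3 × 9/68 = 27/68.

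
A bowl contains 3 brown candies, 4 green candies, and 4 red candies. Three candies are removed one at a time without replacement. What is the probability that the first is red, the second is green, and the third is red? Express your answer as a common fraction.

8/165

Multiply the probability of each draw given the previous ones:
P = 4/11 × 4/10 × 3/9 = 48/990 = 8/165.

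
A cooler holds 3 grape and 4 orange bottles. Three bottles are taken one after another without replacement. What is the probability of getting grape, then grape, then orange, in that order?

4/35

Multiply the probability of each draw given the previous ones:
P = 3/7 × 2/6 × 4/5 = 24/210 = 4/35.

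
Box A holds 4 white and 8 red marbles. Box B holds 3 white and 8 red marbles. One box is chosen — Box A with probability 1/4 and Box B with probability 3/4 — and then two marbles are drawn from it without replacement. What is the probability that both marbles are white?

From Box A: P(both white) = (4/12)(3/11) = 1/11.
From Box B: P(both white) = (3/11)(2/10) = 3/55.
Total probability = (1/4)(1/11) + (3/4)(3/55) = 7/110.

7/110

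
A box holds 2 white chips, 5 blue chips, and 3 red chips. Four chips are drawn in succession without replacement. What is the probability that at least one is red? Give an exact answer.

P(no red) = 7/10 × 6/9 × 5/8 × 4/7 = 840/5040 = 1/6.
P(at least one) = 1 − 1/6 = 5/6.

5/6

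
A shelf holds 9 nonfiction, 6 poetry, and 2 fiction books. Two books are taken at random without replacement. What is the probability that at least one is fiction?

P(no fiction) = 15/17 × 14/16 = 210/272 = 105/136.
P(at least one) = 1 − 105/136 = 31/136.

31/136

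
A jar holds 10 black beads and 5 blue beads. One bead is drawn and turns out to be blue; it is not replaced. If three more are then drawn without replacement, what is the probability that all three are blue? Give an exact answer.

1/91

After the first draw, 4 of the remaining 14 beads are blue.
P = 4/14 × 3/13 × 2/12 = 24/2184 = 1/91.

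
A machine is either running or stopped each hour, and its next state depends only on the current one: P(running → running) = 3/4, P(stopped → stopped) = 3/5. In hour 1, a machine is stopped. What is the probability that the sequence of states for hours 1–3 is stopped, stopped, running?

Hour 1 is given. For each transition, use the conditional probability from the current state:
P(stopped | stopped) = 3/5; P(running | stopped) = 2/5.
P = 3/5 × 2/5 = 6/25.

6/25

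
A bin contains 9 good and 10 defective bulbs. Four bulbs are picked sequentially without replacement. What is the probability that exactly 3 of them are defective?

One ordering (defective drawn first) has probability 10/19 × 9/18 × 8/17 × 9/16 = 6480/93024 = 45/646.
There are C(4,3) = 4 such orderings, each equally likely, so P = 4 × 45/646 = 90/323.

90/323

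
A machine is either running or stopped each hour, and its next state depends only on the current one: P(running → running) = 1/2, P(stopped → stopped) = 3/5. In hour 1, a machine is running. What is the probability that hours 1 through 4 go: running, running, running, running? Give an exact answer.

Hour 1 is given. For each transition, use the conditional probability from the current state:
P(running | running) = 1/2; P(running | running) = 1/2; P(running | running) = 1/2.
P = 1/2 × 1/2 × 1/2 = 1/8.

1/8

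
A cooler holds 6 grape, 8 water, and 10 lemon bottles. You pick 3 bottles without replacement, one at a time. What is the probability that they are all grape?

5/506

P(all grape) = 6/24 × 5/23 × 4/22 = 120/12144 = 5/506.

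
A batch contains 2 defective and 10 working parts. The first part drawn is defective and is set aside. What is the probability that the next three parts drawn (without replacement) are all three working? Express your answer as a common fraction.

After the first draw, 10 of the remaining 11 parts are working.
P = 10/11 × 9/10 × 8/9 = 720/990 = 8/11.

8/11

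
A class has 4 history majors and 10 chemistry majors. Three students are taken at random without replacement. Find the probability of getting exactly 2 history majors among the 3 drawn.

One ordering (history majors drawn first) has probability 4/14 × 3/13 × 10/12 = 120/2184 = 5/91.
There are C(3,2) = 3 such orderings, each equally likely, so P = 3 × 5/91 = 15/91.

15/91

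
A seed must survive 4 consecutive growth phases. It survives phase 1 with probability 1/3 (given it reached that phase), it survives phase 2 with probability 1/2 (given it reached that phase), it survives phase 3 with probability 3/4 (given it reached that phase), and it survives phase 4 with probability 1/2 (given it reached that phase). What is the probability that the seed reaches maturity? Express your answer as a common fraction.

1/16

The events are sequential, so multiply the conditional probabilities:
P = 1/3 × 1/2 × 3/4 × 1/2 = 3/48 = 1/16.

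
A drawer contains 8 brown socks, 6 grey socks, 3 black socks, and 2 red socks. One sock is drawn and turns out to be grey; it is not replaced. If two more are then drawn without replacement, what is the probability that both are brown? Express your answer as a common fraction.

28/153

After the first draw, 8 of the remaining 18 socks are brown.
P = 8/18 × 7/17 = 56/306 = 28/153.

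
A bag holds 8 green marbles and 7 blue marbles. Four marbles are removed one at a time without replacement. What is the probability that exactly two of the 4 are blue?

28/65

One ordering (blue drawn first) has probability 7/15 × 6/14 × 8/13 × 7/12 = 2352/32760 = 14/195.
There are C(4,2) = 6 such orderings, each equally likely, so P = 6 × 14/195 = 28/65.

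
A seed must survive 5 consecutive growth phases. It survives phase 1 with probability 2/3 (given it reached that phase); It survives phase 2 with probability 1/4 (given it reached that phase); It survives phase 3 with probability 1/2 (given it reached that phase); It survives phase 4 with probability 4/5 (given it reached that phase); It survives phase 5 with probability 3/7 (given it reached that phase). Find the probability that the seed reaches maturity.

1/35

The events are sequential, so multiply the conditional probabilities:
P = 2/3 × 1/4 × 1/2 × 4/5 × 3/7 = 24/840 = 1/35.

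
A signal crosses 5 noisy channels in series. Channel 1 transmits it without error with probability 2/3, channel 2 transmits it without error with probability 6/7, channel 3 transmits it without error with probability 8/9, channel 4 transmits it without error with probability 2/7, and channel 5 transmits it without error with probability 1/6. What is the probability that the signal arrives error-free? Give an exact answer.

32/1323

The events are sequential, so multiply the conditional probabilities:
P = 2/3 × 6/7 × 8/9 × 2/7 × 1/6 = 192/7938 = 32/1323.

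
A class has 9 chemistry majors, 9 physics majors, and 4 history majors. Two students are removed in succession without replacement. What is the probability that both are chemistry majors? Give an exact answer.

P = 9/22 × 8/21 = 72/462 = 12/77.

12/77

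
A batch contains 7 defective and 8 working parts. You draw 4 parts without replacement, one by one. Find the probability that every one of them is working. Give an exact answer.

P(all working) = 8/15 × 7/14 × 6/13 × 5/12 = 1680/32760 = 2/39.

2/39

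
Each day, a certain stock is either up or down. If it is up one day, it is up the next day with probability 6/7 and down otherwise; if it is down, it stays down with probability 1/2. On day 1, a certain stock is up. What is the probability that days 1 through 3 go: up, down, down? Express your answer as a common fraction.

1/14

Day 1 is given. For each transition, use the conditional probability from the current state:
P(down | up) = 1/7; P(down | down) = 1/2.
P = 1/7 × 1/2 = 1/14.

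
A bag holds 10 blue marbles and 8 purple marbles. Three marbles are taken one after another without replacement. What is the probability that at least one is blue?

P(no blue) = 8/18 × 7/17 × 6/16 = 336/4896 = 7/102.
P(at least one) = 1 − 7/102 = 95/102.

95/102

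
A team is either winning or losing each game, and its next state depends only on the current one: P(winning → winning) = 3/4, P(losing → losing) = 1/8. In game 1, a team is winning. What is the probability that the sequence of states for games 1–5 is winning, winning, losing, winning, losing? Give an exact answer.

Game 1 is given. For each transition, use the conditional probability from the current state:
P(winning | winning) = 3/4; P(losing | winning) = 1/4; P(winning | losing) = 7/8; P(losing | winning) = 1/4.
P = 3/4 × 1/4 × 7/8 × 1/4 = 21/512.

21/512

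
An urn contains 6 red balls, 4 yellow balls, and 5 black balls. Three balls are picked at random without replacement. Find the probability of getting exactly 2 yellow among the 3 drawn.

One ordering (yellow drawn first) has probability 4/15 × 3/14 × 11/13 = 132/2730 = 22/455.
There are C(3,2) = 3 such orderings, each equally likely, so P = 3 × 22/455 = 66/455.

66/455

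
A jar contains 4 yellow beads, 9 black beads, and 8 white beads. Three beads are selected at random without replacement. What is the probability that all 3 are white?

P(every draw is white) = 8/21 × 7/20 × 6/19 = 336/7980 = 4/95.

4/95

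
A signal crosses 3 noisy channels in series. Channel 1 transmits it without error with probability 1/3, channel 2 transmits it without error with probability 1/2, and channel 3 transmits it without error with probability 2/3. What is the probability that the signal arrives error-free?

1/9

The events are sequential, so multiply the conditional probabilities:
P = 1/3 × 1/2 × 2/3 = 2/18 = 1/9.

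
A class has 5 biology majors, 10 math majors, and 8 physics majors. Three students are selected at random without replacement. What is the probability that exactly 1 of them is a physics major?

One ordering (a physics major drawn first) has probability 8/23 × 15/22 × 14/21 = 1680/10626 = 40/253.
There are C(3,1) = 3 such orderings, each equally likely, so P = 3 × 40/253 = 120/253.

120/253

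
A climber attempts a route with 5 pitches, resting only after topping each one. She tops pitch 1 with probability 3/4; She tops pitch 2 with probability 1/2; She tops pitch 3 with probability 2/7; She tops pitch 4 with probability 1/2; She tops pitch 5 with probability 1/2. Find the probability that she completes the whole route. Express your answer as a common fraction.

The events are sequential, so multiply the conditional probabilities:
P = 3/4 × 1/2 × 2/7 × 1/2 × 1/2 = 6/224 = 3/112.

3/112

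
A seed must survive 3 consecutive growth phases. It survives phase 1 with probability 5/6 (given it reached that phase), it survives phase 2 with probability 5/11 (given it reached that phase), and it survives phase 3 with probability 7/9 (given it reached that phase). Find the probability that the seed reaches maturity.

The events are sequential, so multiply the conditional probabilities:
P = 5/6 × 5/11 × 7/9 = 175/594.

175/594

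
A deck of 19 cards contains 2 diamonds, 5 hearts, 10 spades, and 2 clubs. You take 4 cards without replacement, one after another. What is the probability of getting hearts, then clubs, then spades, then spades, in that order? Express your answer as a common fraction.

25/2584

Multiply the probability of each draw given the previous ones:
P = 5/19 × 2/18 × 10/17 × 9/16 = 900/93024 = 25/2584.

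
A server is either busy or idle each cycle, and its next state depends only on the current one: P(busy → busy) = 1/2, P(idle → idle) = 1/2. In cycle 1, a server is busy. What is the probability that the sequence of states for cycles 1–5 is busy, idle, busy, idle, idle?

Cycle 1 is given. For each transition, use the conditional probability from the current state:
P(idle | busy) = 1/2; P(busy | idle) = 1/2; P(idle | busy) = 1/2; P(idle | idle) = 1/2.
P = 1/2 × 1/2 × 1/2 × 1/2 = 1/16.

1/16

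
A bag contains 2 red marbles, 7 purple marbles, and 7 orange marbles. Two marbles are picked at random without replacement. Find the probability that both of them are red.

P = 2/16 × 1/15 = 2/240 = 1/120.

1/120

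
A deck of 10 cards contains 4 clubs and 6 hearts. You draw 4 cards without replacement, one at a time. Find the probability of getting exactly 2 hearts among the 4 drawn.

One ordering (hearts drawn first) has probability 6/10 × 5/9 × 4/8 × 3/7 = 360/5040 = 1/14.
There are C(4,2) = 6 such orderings, each equally likely, so P = 6 × 1/14 = 3/7.

3/7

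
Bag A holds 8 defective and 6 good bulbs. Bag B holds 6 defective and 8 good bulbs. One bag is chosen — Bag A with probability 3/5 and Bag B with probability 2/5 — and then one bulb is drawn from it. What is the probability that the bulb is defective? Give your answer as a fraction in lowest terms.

From Bag A: P(defective) = 8/14.
From Bag B: P(defective) = 6/14.
Total probability = (3/5)(8/14) + (2/5)(6/14) = 18/35.

18/35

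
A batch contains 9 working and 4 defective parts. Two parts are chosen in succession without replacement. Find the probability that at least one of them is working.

P(no working) = 4/13 × 3/12 = 12/156 = 1/13.
P(at least one) = 1 − 1/13 = 12/13.

12/13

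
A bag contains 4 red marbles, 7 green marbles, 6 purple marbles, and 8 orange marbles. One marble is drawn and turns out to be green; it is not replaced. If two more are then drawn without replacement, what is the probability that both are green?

5/92

With the first marble removed, 6 green remain out of 24.
P = 6/24 × 5/23 = 30/552 = 5/92.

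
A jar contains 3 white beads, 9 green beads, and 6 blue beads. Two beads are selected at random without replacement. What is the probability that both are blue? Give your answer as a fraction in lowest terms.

P(all blue) = 6/18 × 5/17 = 30/306 = 5/51.

5/51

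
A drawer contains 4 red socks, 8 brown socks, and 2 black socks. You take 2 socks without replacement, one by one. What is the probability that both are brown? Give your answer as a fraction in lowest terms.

P = 8/14 × 7/13 = 56/182 = 4/13.

4/13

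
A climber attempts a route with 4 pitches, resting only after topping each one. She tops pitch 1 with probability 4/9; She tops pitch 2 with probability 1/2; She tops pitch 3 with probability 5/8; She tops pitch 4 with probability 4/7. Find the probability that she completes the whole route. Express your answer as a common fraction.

Multiplying along the chain,
P = 4/9 × 1/2 × 5/8 × 4/7 = 80/1008 = 5/63.

5/63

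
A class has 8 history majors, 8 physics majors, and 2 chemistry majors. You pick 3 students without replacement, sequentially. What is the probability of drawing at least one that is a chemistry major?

P(no chemistry majors) = 16/18 × 15/17 × 14/16 = 3360/4896 = 35/51.
P(at least one) = 1 − 35/51 = 16/51.

16/51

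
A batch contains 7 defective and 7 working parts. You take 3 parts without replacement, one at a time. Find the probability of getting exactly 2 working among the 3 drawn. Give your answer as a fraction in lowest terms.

21/52

One ordering (working drawn first) has probability 7/14 × 6/13 × 7/12 = 294/2184 = 7/52.
There are C(3,2) = 3 such orderings, each equally likely, so P = 3 × 7/52 = 21/52.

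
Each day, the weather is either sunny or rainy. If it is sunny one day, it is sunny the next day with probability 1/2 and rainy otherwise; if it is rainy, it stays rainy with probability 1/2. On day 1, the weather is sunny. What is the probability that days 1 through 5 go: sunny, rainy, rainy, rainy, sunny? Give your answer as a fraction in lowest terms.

1/16

Day 1 is given. For each transition, use the conditional probability from the current state:
P(rainy | sunny) = 1/2; P(rainy | rainy) = 1/2; P(rainy | rainy) = 1/2; P(sunny | rainy) = 1/2.
P = 1/2 × 1/2 × 1/2 × 1/2 = 1/16.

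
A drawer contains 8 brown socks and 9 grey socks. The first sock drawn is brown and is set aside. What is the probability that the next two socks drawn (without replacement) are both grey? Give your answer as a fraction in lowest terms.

After the first draw, 9 of the remaining 16 socks are grey.
P = 9/16 × 8/15 = 72/240 = 3/10.

3/10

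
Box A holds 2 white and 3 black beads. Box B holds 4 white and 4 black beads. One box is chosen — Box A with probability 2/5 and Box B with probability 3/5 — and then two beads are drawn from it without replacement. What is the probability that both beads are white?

59/350

From Box A: P(both white) = (2/5)(1/4) = 1/10.
From Box B: P(both white) = (4/8)(3/7) = 3/14.
Total probability = (2/5)(1/10) + (3/5)(3/14) = 59/350.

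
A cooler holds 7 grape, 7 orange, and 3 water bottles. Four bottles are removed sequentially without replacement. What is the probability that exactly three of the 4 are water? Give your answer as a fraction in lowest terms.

One ordering (water drawn first) has probability 3/17 × 2/16 × 1/15 × 14/14 = 84/57120 = 1/680.
There are C(4,3) = 4 such orderings, each equally likely, so P = 4 × 1/680 = 1/170.

1/170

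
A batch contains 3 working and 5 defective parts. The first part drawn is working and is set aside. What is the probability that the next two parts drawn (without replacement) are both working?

After the first draw, 2 of the remaining 7 parts are working.
P = 2/7 × 1/6 = 2/42 = 1/21.

1/21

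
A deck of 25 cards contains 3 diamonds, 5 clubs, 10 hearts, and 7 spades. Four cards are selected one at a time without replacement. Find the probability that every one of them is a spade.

P(all spades) = 7/25 × 6/24 × 5/23 × 4/22 = 840/303600 = 7/2530.

7/2530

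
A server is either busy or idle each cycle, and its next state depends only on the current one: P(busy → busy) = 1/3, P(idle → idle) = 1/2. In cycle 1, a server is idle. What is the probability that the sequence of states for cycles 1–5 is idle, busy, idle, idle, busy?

1/12

Cycle 1 is given. For each transition, use the conditional probability from the current state:
P(busy | idle) = 1/2; P(idle | busy) = 2/3; P(idle | idle) = 1/2; P(busy | idle) = 1/2.
P = 1/2 × 2/3 × 1/2 × 1/2 = 2/24 = 1/12.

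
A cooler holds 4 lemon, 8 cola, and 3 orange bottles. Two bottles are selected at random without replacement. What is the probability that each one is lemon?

2/35

P(every draw is lemon) = 4/15 × 3/14 = 12/210 = 2/35.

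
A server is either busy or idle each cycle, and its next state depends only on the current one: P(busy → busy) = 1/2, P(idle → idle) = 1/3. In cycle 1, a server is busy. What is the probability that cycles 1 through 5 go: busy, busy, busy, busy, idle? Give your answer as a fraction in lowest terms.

Cycle 1 is given. For each transition, use the conditional probability from the current state:
P(busy | busy) = 1/2; P(busy | busy) = 1/2; P(busy | busy) = 1/2; P(idle | busy) = 1/2.
P = 1/2 × 1/2 × 1/2 × 1/2 = 1/16.

1/16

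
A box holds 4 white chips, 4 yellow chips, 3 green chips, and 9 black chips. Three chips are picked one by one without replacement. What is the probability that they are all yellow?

P = 4/20 × 3/19 × 2/18 = 24/6840 = 1/285.

1/285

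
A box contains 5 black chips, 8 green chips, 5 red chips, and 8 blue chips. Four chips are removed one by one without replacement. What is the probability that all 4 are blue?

P = 8/26 × 7/25 × 6/24 × 5/23 = 1680/358800 = 7/1495.

7/1495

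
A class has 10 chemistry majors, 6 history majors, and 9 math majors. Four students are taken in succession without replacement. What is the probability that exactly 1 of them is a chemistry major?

91/253

One ordering (a chemistry major drawn first) has probability 10/25 × 15/24 × 14/23 × 13/22 = 27300/303600 = 91/1012.
There are C(4,1) = 4 such orderings, each equally likely, so P = 4 × 91/1012 = 91/253.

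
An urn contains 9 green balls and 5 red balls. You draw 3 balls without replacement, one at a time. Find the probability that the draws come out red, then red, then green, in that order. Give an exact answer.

Chain rule:
P = 5/14 × 4/13 × 9/12 = 180/2184 = 15/182.

15/182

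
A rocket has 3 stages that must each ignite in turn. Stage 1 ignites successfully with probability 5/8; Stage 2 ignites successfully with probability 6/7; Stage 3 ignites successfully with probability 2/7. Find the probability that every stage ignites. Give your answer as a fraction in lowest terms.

15/98

Multiplying along the chain,
P = 5/8 × 6/7 × 2/7 = 60/392 = 15/98.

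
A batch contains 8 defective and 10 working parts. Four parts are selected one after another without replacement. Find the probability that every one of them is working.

P(all working) = 10/18 × 9/17 × 8/16 × 7/15 = 5040/73440 = 7/102.

7/102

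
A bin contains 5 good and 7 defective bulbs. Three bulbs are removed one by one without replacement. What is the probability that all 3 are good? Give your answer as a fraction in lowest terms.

1/22

P(every draw is good) = 5/12 × 4/11 × 3/10 = 60/1320 = 1/22.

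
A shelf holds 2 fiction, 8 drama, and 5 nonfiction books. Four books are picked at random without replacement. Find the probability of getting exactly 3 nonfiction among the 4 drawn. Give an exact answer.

20/273

One ordering (nonfiction drawn first) has probability 5/15 × 4/14 × 3/13 × 10/12 = 600/32760 = 5/273.
There are C(4,3) = 4 such orderings, each equally likely, so P = 4 × 5/273 = 20/273.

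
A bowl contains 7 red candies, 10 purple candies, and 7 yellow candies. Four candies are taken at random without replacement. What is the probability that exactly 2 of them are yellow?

68/253

One ordering (yellow drawn first) has probability 7/24 × 6/23 × 17/22 × 16/21 = 11424/255024 = 34/759.
There are C(4,2) = 6 such orderings, each equally likely, so P = 6 × 34/759 = 68/253.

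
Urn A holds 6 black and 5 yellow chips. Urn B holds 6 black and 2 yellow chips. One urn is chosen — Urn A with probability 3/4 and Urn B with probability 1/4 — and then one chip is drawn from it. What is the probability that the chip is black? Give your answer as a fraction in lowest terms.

From Urn A: P(black) = 6/11.
From Urn B: P(black) = 6/8.
Total probability = (3/4)(6/11) + (1/4)(6/8) = 105/176.

105/176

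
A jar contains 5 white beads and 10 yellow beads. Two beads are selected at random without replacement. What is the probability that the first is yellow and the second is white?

5/21

Chain rule:
P = 10/15 × 5/14 = 50/210 = 5/21.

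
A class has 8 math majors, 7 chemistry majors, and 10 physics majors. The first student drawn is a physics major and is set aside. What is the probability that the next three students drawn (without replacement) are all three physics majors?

21/506

After the first draw, 9 of the remaining 24 students are physics majors.
P = 9/24 × 8/23 × 7/22 = 504/12144 = 21/506.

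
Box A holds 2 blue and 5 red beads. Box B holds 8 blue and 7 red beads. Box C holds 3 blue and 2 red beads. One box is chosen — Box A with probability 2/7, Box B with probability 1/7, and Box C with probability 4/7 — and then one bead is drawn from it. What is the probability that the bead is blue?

368/735

From Box A: P(blue) = 2/7.
From Box B: P(blue) = 8/15.
From Box C: P(blue) = 3/5.
Total probability = (2/7)(2/7) + (1/7)(8/15) + (4/7)(3/5) = 368/735.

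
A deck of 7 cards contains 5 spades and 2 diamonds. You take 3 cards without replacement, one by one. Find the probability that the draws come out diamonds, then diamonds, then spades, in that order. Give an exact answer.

1/21

Each draw changes the counts, so multiply the conditional probabilities along the sequence:
P = 2/7 × 1/6 × 5/5 = 10/210 = 1/21.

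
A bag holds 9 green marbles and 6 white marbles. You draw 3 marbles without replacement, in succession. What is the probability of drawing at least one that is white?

P(no white) = 9/15 × 8/14 × 7/13 = 504/2730 = 12/65.
P(at least one) = 1 − 12/65 = 53/65.

53/65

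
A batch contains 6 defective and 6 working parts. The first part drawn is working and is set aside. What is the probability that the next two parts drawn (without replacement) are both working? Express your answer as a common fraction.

With the first part removed, 5 working remain out of 11.
P = 5/11 × 4/10 = 20/110 = 2/11.

2/11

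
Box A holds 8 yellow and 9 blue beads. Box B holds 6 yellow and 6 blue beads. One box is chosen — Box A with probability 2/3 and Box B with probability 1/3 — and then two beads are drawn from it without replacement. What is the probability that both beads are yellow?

239/1122

From Box A: P(both yellow) = (8/17)(7/16) = 7/34.
From Box B: P(both yellow) = (6/12)(5/11) = 5/22.
Total probability = (2/3)(7/34) + (1/3)(5/22) = 239/1122.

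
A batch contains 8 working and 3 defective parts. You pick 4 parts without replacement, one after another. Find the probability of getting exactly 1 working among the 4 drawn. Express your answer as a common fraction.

4/165

One ordering (working drawn first) has probability 8/11 × 3/10 × 2/9 × 1/8 = 48/7920 = 1/165.
There are C(4,1) = 4 such orderings, each equally likely, so P = 4 × 1/165 = 4/165.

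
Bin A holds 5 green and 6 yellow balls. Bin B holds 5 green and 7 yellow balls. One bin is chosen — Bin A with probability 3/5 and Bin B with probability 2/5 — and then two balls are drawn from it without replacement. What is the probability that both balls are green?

28/165

From Bin A: P(both green) = (5/11)(4/10) = 2/11.
From Bin B: P(both green) = (5/12)(4/11) = 5/33.
Total probability = (3/5)(2/11) + (2/5)(5/33) = 28/165.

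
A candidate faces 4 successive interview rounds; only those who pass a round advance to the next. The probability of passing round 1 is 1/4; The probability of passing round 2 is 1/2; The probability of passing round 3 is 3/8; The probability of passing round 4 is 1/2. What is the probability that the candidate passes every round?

3/128

The events are sequential, so multiply the conditional probabilities:
P = 1/4 × 1/2 × 3/8 × 1/2 = 3/128.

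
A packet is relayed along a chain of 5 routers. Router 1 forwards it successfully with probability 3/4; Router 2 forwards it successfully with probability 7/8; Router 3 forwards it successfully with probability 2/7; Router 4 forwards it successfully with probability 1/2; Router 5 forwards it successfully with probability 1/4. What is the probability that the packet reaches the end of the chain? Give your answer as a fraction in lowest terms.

The events are sequential, so multiply the conditional probabilities:
P = 3/4 × 7/8 × 2/7 × 1/2 × 1/4 = 42/1792 = 3/128.

3/128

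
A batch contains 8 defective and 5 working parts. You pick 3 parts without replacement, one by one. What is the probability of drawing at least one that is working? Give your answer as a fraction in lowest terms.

P(no working) = 8/13 × 7/12 × 6/11 = 336/1716 = 28/143.
P(at least one) = 1 − 28/143 = 115/143.

115/143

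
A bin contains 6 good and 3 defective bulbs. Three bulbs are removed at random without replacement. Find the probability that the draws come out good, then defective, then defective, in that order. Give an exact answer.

Chain rule:
P = 6/9 × 3/8 × 2/7 = 36/504 = 1/14.

1/14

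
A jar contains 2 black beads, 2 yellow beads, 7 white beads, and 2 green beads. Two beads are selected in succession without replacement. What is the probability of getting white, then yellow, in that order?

Chain rule:
P = 7/13 × 2/12 = 14/156 = 7/78.

7/78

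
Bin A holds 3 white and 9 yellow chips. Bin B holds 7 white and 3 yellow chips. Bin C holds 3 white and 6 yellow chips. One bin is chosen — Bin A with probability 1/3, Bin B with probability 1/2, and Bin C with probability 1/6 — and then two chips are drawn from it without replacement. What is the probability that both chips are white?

1039/3960

From Bin A: P(both white) = (3/12)(2/11) = 1/22.
From Bin B: P(both white) = (7/10)(6/9) = 7/15.
From Bin C: P(both white) = (3/9)(2/8) = 1/12.
Total probability = (1/3)(1/22) + (1/2)(7/15) + (1/6)(1/12) = 1039/3960.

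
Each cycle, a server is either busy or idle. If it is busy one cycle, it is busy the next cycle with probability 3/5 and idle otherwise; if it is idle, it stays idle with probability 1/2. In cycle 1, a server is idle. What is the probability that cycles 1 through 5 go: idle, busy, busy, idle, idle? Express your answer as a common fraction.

3/50

Cycle 1 is given. For each transition, use the conditional probability from the current state:
P(busy | idle) = 1/2; P(busy | busy) = 3/5; P(idle | busy) = 2/5; P(idle | idle) = 1/2.
P = 1/2 × 3/5 × 2/5 × 1/2 = 6/100 = 3/50.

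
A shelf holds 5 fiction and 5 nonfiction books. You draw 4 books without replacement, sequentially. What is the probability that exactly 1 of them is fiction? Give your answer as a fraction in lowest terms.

5/21

One ordering (fiction drawn first) has probability 5/10 × 5/9 × 4/8 × 3/7 = 300/5040 = 5/84.
There are C(4,1) = 4 such orderings, each equally likely, so P = 4 × 5/84 = 5/21.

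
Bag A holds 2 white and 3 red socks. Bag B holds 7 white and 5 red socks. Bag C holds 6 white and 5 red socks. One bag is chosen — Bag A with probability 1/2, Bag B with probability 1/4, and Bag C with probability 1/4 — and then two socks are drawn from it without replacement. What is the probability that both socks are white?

87/440

From Bag A: P(both white) = (2/5)(1/4) = 1/10.
From Bag B: P(both white) = (7/12)(6/11) = 7/22.
From Bag C: P(both white) = (6/11)(5/10) = 3/11.
Total probability = (1/2)(1/10) + (1/4)(7/22) + (1/4)(3/11) = 87/440.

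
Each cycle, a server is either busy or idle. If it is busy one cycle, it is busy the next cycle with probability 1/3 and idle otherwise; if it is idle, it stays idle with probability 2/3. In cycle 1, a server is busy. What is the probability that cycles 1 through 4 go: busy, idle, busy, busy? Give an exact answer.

2/27

Cycle 1 is given. For each transition, use the conditional probability from the current state:
P(idle | busy) = 2/3; P(busy | idle) = 1/3; P(busy | busy) = 1/3.
P = 2/3 × 1/3 × 1/3 = 2/27.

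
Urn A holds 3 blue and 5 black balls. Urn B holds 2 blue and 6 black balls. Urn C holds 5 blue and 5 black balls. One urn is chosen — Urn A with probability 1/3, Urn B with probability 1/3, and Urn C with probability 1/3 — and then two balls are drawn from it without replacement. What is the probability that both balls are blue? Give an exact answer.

23/189

From Urn A: P(both blue) = (3/8)(2/7) = 3/28.
From Urn B: P(both blue) = (2/8)(1/7) = 1/28.
From Urn C: P(both blue) = (5/10)(4/9) = 2/9.
Total probability = (1/3)(3/28) + (1/3)(1/28) + (1/3)(2/9) = 23/189.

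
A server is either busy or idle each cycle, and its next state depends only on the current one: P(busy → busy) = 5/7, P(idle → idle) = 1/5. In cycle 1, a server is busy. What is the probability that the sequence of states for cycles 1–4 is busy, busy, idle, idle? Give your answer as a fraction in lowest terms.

2/49

Cycle 1 is given. For each transition, use the conditional probability from the current state:
P(busy | busy) = 5/7; P(idle | busy) = 2/7; P(idle | idle) = 1/5.
P = 5/7 × 2/7 × 1/5 = 10/245 = 2/49.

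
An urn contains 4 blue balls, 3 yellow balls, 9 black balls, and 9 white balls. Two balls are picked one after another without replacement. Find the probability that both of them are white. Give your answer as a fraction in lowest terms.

3/25

P(every draw is white) = 9/25 × 8/24 = 72/600 = 3/25.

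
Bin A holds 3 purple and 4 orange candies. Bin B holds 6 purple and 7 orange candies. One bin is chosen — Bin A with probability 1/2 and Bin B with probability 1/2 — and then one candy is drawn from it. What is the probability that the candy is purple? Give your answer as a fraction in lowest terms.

From Bin A: P(purple) = 3/7.
From Bin B: P(purple) = 6/13.
Total probability = (1/2)(3/7) + (1/2)(6/13) = 81/182.

81/182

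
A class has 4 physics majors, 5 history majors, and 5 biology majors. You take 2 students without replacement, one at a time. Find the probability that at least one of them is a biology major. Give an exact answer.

55/91

P(no biology majors) = 9/14 × 8/13 = 72/182 = 36/91.
P(at least one) = 1 − 36/91 = 55/91.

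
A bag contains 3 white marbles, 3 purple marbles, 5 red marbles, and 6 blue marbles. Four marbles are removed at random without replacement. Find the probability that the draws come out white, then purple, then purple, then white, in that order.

3/4760

Chain rule:
P = 3/17 × 3/16 × 2/15 × 2/14 = 36/57120 = 3/4760.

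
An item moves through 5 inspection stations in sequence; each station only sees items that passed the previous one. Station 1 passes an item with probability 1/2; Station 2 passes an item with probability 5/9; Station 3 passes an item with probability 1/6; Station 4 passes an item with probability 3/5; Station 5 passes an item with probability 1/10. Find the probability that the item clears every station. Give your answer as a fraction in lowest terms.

1/360

Each stage is reached only if all earlier stages succeed, so
P = 1/2 × 5/9 × 1/6 × 3/5 × 1/10 = 15/5400 = 1/360.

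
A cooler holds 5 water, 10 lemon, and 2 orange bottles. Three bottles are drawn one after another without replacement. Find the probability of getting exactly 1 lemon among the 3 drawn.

21/68

One ordering (lemon drawn first) has probability 10/17 × 7/16 × 6/15 = 420/4080 = 7/68.
There are C(3,1) = 3 such orderings, each equally likely, so P = 3 × 7/68 = 21/68.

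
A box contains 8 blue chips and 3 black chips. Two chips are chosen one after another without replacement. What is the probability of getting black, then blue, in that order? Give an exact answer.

Each draw changes the counts, so multiply the conditional probabilities along the sequence:
P = 3/11 × 8/10 = 24/110 = 12/55.

12/55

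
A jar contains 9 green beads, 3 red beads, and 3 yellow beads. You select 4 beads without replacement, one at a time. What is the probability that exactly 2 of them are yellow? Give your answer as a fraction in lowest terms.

66/455

One ordering (yellow drawn first) has probability 3/15 × 2/14 × 12/13 × 11/12 = 792/32760 = 11/455.
There are C(4,2) = 6 such orderings, each equally likely, so P = 6 × 11/455 = 66/455.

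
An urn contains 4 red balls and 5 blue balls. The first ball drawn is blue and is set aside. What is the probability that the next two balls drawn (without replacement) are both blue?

3/14

After the first draw, 4 of the remaining 8 balls are blue.
P = 4/8 × 3/7 = 12/56 = 3/14.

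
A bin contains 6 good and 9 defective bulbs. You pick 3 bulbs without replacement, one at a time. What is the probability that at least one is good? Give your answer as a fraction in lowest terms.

53/65

P(no good) = 9/15 × 8/14 × 7/13 = 504/2730 = 12/65.
P(at least one) = 1 − 12/65 = 53/65.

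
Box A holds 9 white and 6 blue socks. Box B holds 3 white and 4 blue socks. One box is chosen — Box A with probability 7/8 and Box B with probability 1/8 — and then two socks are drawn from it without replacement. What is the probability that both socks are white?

From Box A: P(both white) = (9/15)(8/14) = 12/35.
From Box B: P(both white) = (3/7)(2/6) = 1/7.
Total probability = (7/8)(12/35) + (1/8)(1/7) = 89/280.

89/280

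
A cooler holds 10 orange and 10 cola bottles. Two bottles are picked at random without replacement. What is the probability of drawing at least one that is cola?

29/38

P(no cola) = 10/20 × 9/19 = 90/380 = 9/38.
P(at least one) = 1 − 9/38 = 29/38.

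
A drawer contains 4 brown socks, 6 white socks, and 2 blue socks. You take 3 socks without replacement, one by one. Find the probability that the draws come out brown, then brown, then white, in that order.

Multiply the probability of each draw given the previous ones:
P = 4/12 × 3/11 × 6/10 = 72/1320 = 3/55.

3/55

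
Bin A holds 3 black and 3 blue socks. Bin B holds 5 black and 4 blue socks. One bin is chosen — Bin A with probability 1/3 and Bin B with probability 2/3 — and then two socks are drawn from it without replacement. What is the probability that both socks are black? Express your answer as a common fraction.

From Bin A: P(both black) = (3/6)(2/5) = 1/5.
From Bin B: P(both black) = (5/9)(4/8) = 5/18.
Total probability = (1/3)(1/5) + (2/3)(5/18) = 34/135.

34/135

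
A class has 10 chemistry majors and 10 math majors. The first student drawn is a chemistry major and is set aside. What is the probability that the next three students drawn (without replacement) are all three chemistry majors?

28/323

After the first draw, 9 of the remaining 19 students are chemistry majors.
P = 9/19 × 8/18 × 7/17 = 504/5814 = 28/323.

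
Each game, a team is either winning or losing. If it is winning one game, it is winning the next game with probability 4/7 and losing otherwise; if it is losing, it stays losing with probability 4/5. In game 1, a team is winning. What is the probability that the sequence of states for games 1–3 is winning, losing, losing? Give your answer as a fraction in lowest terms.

12/35

Game 1 is given. For each transition, use the conditional probability from the current state:
P(losing | winning) = 3/7; P(losing | losing) = 4/5.
P = 3/7 × 4/5 = 12/35.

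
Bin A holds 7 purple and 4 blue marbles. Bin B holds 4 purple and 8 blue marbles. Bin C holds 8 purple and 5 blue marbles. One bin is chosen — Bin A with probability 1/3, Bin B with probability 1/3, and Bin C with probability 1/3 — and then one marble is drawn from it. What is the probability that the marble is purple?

680/1287

From Bin A: P(purple) = 7/11.
From Bin B: P(purple) = 4/12.
From Bin C: P(purple) = 8/13.
Total probability = (1/3)(7/11) + (1/3)(4/12) + (1/3)(8/13) = 680/1287.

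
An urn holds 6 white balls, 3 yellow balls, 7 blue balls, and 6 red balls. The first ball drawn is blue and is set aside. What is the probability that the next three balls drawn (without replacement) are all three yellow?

After the first draw, 3 of the remaining 21 balls are yellow.
P = 3/21 × 2/20 × 1/19 = 6/7980 = 1/1330.

1/1330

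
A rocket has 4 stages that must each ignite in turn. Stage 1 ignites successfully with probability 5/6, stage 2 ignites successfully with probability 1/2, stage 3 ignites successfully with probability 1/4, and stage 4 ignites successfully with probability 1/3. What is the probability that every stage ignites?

Multiplying along the chain,
P = 5/6 × 1/2 × 1/4 × 1/3 = 5/144.

5/144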